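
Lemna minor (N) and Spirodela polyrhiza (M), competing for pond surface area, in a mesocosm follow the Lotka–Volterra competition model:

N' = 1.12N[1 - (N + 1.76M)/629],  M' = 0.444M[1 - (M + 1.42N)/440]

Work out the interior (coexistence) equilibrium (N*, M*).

N* ≈ 97, M* ≈ 302

Setting both brackets to zero gives the nullclines N + 1.76M = 629 and 1.42N + M = 440.
Substituting M = 440 - 1.42N into the first: N(1 - 1.76·1.42) = 629 - 1.76·440.
So N* = -145/-1.5 = 97, and then M* = 440 - 1.42·97 = 302.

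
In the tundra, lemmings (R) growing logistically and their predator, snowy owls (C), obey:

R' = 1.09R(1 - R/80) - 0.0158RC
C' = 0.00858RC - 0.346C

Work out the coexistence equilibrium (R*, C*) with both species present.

R* ≈ 40.3, C* ≈ 34.2

From dC/dt = 0 with C > 0: 0.00858R* = 0.346, so R* = 40.3.
Substitute into dR/dt = 0: 1.09(1 - 40.3/80) = 0.0158C*.
The bracket is 0.496, giving C* = 0.541/0.0158 = 34.2.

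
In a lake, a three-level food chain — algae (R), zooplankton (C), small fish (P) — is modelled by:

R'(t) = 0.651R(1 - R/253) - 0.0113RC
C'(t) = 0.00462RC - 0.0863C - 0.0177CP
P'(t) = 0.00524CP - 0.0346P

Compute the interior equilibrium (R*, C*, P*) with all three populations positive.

From dP/dt = 0: 0.00524C* = 0.0346, so C* = 6.6.
From dR/dt = 0: 0.651(1 - R*/253) = 0.0113·6.6, giving R* = 253·(1 - 0.115) = 224.
From dC/dt = 0: 0.00462·224 - 0.0863 = 0.0177P*, so P* = 0.949/0.0177 = 53.6.

R* ≈ 224, C* ≈ 6.6, P* ≈ 53.6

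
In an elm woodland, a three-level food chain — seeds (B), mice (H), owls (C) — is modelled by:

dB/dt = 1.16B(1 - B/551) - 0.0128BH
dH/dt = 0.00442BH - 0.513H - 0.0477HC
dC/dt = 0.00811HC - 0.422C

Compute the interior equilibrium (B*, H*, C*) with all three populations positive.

From dC/dt = 0: 0.00811H* = 0.422, so H* = 52.
From dB/dt = 0: 1.16(1 - B*/551) = 0.0128·52, giving B* = 551·(1 - 0.574) = 235.
From dH/dt = 0: 0.00442·235 - 0.513 = 0.0477C*, so C* = 0.524/0.0477 = 11.

B* ≈ 235, H* ≈ 52, C* ≈ 11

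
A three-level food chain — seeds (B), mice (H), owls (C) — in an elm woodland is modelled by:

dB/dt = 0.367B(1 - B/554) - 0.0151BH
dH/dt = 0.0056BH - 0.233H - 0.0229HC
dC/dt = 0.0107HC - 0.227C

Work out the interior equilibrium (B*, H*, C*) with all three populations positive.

From dC/dt = 0: 0.0107H* = 0.227, so H* = 21.2.
From dB/dt = 0: 0.367(1 - B*/554) = 0.0151·21.2, giving B* = 554·(1 - 0.873) = 70.4.
From dH/dt = 0: 0.0056·70.4 - 0.233 = 0.0229C*, so C* = 0.161/0.0229 = 7.05.

B* ≈ 70.4, H* ≈ 21.2, C* ≈ 7.05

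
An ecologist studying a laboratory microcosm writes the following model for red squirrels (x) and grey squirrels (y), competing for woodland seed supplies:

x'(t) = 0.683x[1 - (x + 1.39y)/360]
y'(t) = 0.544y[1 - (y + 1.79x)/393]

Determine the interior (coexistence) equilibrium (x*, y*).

x* ≈ 125, y* ≈ 169

Setting both brackets to zero gives the nullclines x + 1.39y = 360 and 1.79x + y = 393.
Substituting y = 393 - 1.79x into the first: x(1 - 1.39·1.79) = 360 - 1.39·393.
So x* = -186/-1.49 = 125, and then y* = 393 - 1.79·125 = 169.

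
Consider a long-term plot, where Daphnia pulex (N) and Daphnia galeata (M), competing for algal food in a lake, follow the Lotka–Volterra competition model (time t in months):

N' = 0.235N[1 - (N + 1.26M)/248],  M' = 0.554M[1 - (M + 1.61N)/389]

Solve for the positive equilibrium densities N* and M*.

N* ≈ 235, M* ≈ 9.99

Setting both brackets to zero gives the nullclines N + 1.26M = 248 and 1.61N + M = 389.
Substituting M = 389 - 1.61N into the first: N(1 - 1.26·1.61) = 248 - 1.26·389.
So N* = -242/-1.03 = 235, and then M* = 389 - 1.61·235 = 9.99.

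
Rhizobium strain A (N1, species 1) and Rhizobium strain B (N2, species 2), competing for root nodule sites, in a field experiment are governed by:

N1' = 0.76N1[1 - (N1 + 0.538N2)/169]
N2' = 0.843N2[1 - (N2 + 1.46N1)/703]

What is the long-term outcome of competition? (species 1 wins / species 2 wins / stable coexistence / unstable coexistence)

species 2 excludes species 1

Compare the nullcline intercepts: K1/α12 = 169/0.538 = 314 < K2 = 703; K2/α21 = 703/1.46 = 482 > K1 = 169.
Since the inequalities point opposite ways, species 2 can invade but species 1 cannot.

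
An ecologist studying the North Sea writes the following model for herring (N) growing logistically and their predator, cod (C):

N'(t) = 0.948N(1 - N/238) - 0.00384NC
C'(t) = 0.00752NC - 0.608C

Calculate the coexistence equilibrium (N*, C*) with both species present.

From dC/dt = 0 with C > 0: 0.00752N* = 0.608, so N* = 80.9.
Substitute into dN/dt = 0: 0.948(1 - 80.9/238) = 0.00384C*.
The bracket is 0.66, giving C* = 0.626/0.00384 = 163.

N* ≈ 80.9, C* ≈ 163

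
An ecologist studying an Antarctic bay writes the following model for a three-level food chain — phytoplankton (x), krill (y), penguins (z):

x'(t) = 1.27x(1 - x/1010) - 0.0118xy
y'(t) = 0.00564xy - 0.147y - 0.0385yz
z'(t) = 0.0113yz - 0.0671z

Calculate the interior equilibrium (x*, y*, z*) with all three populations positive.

From dz/dt = 0: 0.0113y* = 0.0671, so y* = 5.94.
From dx/dt = 0: 1.27(1 - x*/1010) = 0.0118·5.94, giving x* = 1010·(1 - 0.0552) = 954.
From dy/dt = 0: 0.00564·954 - 0.147 = 0.0385z*, so z* = 5.24/0.0385 = 136.

x* ≈ 954, y* ≈ 5.94, z* ≈ 136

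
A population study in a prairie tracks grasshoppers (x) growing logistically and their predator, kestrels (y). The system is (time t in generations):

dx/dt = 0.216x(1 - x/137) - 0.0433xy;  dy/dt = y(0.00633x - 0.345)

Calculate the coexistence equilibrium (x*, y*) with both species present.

From dy/dt = 0 with y > 0: 0.00633x* = 0.345, so x* = 54.5.
Substitute into dx/dt = 0: 0.216(1 - 54.5/137) = 0.0433y*.
The bracket is 0.602, giving y* = 0.13/0.0433 = 3.

x* ≈ 54.5, y* ≈ 3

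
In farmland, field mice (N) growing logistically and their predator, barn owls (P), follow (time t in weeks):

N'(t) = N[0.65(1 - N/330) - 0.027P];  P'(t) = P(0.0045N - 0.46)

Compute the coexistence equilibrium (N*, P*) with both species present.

From dP/dt = 0 with P > 0: 0.0045N* = 0.46, so N* = 102.
Substitute into dN/dt = 0: 0.65(1 - 102/330) = 0.027P*.
The bracket is 0.69, giving P* = 0.449/0.027 = 16.6.

N* ≈ 102, P* ≈ 16.6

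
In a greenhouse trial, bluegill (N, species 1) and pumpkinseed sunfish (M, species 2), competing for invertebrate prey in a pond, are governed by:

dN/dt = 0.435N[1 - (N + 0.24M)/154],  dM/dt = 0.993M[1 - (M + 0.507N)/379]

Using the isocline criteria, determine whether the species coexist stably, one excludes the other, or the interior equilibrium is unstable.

Compare the nullcline intercepts: K1/α12 = 154/0.24 = 642 > K2 = 379; K2/α21 = 379/0.507 = 748 > K1 = 154.
Since both inequalities hold, each species can invade when rare, so the interior equilibrium is stable.

stable coexistence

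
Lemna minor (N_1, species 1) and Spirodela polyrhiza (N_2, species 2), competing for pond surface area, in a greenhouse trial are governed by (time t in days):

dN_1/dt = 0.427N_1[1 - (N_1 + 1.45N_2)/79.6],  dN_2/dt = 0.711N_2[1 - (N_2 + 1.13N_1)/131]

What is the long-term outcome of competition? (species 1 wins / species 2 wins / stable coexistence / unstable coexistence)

species 2 excludes species 1

Compare the nullcline intercepts: K1/α12 = 79.6/1.45 = 54.9 < K2 = 131; K2/α21 = 131/1.13 = 116 > K1 = 79.6.
Since the inequalities point opposite ways, species 2 can invade but species 1 cannot.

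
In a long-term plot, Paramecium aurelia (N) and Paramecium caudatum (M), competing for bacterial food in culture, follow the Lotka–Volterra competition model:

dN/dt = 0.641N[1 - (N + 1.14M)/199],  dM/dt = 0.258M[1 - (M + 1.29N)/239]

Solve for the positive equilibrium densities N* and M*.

Setting both brackets to zero gives the nullclines N + 1.14M = 199 and 1.29N + M = 239.
Substituting M = 239 - 1.29N into the first: N(1 - 1.14·1.29) = 199 - 1.14·239.
So N* = -73.5/-0.471 = 156, and then M* = 239 - 1.29·156 = 37.6.

N* ≈ 156, M* ≈ 37.6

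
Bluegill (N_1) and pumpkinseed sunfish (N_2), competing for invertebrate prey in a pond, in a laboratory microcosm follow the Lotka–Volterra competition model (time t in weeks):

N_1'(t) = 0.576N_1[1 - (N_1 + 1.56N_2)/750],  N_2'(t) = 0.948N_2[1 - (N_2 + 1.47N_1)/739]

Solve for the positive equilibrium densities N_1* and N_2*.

Setting both brackets to zero gives the nullclines N_1 + 1.56N_2 = 750 and 1.47N_1 + N_2 = 739.
Substituting N_2 = 739 - 1.47N_1 into the first: N_1(1 - 1.56·1.47) = 750 - 1.56·739.
So N_1* = -403/-1.29 = 312, and then N_2* = 739 - 1.47·312 = 281.

N_1* ≈ 312, N_2* ≈ 281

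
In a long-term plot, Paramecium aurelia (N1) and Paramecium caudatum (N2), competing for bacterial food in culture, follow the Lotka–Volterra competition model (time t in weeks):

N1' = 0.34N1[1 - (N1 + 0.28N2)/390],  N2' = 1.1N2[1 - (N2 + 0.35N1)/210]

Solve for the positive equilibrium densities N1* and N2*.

N1* ≈ 367, N2* ≈ 81.5

Setting both brackets to zero gives the nullclines N1 + 0.28N2 = 390 and 0.35N1 + N2 = 210.
Substituting N2 = 210 - 0.35N1 into the first: N1(1 - 0.28·0.35) = 390 - 0.28·210.
So N1* = 331/0.902 = 367, and then N2* = 210 - 0.35·367 = 81.5.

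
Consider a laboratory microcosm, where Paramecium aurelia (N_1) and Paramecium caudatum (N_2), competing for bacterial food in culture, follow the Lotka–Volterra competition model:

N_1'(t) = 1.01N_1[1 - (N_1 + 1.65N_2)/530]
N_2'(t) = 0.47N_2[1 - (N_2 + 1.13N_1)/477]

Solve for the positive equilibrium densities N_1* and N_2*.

Setting both brackets to zero gives the nullclines N_1 + 1.65N_2 = 530 and 1.13N_1 + N_2 = 477.
Substituting N_2 = 477 - 1.13N_1 into the first: N_1(1 - 1.65·1.13) = 530 - 1.65·477.
So N_1* = -257/-0.864 = 297, and then N_2* = 477 - 1.13·297 = 141.

N_1* ≈ 297, N_2* ≈ 141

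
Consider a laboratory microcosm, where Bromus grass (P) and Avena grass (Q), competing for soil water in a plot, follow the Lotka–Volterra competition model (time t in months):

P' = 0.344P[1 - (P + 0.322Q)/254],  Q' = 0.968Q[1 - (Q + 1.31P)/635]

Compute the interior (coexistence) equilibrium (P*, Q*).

P* ≈ 85.7, Q* ≈ 523

Setting both brackets to zero gives the nullclines P + 0.322Q = 254 and 1.31P + Q = 635.
Substituting Q = 635 - 1.31P into the first: P(1 - 0.322·1.31) = 254 - 0.322·635.
So P* = 49.5/0.578 = 85.7, and then Q* = 635 - 1.31·85.7 = 523.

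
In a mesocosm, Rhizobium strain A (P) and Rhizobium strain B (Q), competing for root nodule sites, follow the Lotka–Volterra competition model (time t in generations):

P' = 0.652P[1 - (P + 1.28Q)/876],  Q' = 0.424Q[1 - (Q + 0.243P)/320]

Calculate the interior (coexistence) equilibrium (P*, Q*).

Setting both brackets to zero gives the nullclines P + 1.28Q = 876 and 0.243P + Q = 320.
Substituting Q = 320 - 0.243P into the first: P(1 - 1.28·0.243) = 876 - 1.28·320.
So P* = 466/0.689 = 677, and then Q* = 320 - 0.243·677 = 155.

P* ≈ 677, Q* ≈ 155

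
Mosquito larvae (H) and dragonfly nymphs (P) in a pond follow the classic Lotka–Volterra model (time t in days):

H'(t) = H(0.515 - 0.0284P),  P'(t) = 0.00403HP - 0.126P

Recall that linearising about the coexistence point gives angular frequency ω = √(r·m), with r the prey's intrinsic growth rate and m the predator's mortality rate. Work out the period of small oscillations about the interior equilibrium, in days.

Here r = 0.515 and m = 0.126, so r·m = 0.0649.
ω = √0.0649 = 0.255 per day, hence T = 2π/ω ≈ 24.7 days.

T ≈ 24.7 days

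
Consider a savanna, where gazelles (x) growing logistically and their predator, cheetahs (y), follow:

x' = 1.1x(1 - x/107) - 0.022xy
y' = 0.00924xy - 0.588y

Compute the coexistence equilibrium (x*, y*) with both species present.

x* ≈ 63.6, y* ≈ 20.3

From dy/dt = 0 with y > 0: 0.00924x* = 0.588, so x* = 63.6.
Substitute into dx/dt = 0: 1.1(1 - 63.6/107) = 0.022y*.
The bracket is 0.405, giving y* = 0.446/0.022 = 20.3.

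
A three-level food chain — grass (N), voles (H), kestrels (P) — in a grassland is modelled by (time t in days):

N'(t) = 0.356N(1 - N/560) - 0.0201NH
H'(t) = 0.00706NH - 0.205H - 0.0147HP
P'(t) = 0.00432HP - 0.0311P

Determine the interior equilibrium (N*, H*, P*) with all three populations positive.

N* ≈ 332, H* ≈ 7.2, P* ≈ 146

From dP/dt = 0: 0.00432H* = 0.0311, so H* = 7.2.
From dN/dt = 0: 0.356(1 - N*/560) = 0.0201·7.2, giving N* = 560·(1 - 0.406) = 332.
From dH/dt = 0: 0.00706·332 - 0.205 = 0.0147P*, so P* = 2.14/0.0147 = 146.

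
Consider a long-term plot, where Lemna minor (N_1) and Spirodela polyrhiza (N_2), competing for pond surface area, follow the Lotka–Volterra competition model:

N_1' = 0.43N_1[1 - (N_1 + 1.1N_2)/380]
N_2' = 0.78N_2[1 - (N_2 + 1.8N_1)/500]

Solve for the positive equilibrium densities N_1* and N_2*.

N_1* ≈ 173, N_2* ≈ 188

Setting both brackets to zero gives the nullclines N_1 + 1.1N_2 = 380 and 1.8N_1 + N_2 = 500.
Substituting N_2 = 500 - 1.8N_1 into the first: N_1(1 - 1.1·1.8) = 380 - 1.1·500.
So N_1* = -170/-0.98 = 173, and then N_2* = 500 - 1.8·173 = 188.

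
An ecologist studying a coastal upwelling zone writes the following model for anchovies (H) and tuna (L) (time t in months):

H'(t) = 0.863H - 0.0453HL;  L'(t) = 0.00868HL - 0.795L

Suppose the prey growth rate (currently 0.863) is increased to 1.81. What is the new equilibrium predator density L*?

At the interior fixed point, setting dH/dt = 0 with H > 0 fixes L* = (prey growth rate)/(HL coefficient) — independent of the other coefficients.
With the change, L* = 1.81/0.0453 = 40; it rises from 19.1.

L* ≈ 40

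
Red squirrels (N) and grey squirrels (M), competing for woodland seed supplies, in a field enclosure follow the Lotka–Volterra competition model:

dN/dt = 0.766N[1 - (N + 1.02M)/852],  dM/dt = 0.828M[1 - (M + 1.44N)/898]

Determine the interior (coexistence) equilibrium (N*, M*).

N* ≈ 136, M* ≈ 702

Setting both brackets to zero gives the nullclines N + 1.02M = 852 and 1.44N + M = 898.
Substituting M = 898 - 1.44N into the first: N(1 - 1.02·1.44) = 852 - 1.02·898.
So N* = -64/-0.469 = 136, and then M* = 898 - 1.44·136 = 702.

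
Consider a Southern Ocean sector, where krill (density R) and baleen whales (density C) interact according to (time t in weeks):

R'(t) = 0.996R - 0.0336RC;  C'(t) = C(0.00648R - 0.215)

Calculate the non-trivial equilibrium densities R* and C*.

Set dC/dt = 0 with C > 0: 0.00648R - 0.215 = 0, so R* = 0.215/0.00648 = 33.2.
Set dR/dt = 0 with R > 0: 0.996 - 0.0336C = 0, so C* = 0.996/0.0336 = 29.6.

R* ≈ 33.2, C* ≈ 29.6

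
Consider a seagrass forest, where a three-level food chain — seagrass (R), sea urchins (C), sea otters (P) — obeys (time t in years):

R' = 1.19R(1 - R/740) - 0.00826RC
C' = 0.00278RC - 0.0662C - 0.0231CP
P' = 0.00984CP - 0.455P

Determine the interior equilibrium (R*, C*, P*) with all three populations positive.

From dP/dt = 0: 0.00984C* = 0.455, so C* = 46.2.
From dR/dt = 0: 1.19(1 - R*/740) = 0.00826·46.2, giving R* = 740·(1 - 0.321) = 502.
From dC/dt = 0: 0.00278·502 - 0.0662 = 0.0231P*, so P* = 1.33/0.0231 = 57.6.

R* ≈ 502, C* ≈ 46.2, P* ≈ 57.6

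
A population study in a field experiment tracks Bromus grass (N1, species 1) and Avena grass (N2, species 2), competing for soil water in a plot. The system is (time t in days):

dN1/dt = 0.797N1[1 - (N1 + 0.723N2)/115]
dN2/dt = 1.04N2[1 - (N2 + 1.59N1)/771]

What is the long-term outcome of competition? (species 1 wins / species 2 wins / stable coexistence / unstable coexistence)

species 2 excludes species 1

Compare the nullcline intercepts: K1/α12 = 115/0.723 = 159 < K2 = 771; K2/α21 = 771/1.59 = 485 > K1 = 115.
Since the inequalities point opposite ways, species 2 can invade but species 1 cannot.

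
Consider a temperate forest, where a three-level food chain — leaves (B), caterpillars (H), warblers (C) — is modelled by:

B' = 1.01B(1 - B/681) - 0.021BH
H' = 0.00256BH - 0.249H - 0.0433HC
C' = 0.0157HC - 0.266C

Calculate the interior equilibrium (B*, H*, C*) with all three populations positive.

B* ≈ 441, H* ≈ 16.9, C* ≈ 20.3

From dC/dt = 0: 0.0157H* = 0.266, so H* = 16.9.
From dB/dt = 0: 1.01(1 - B*/681) = 0.021·16.9, giving B* = 681·(1 - 0.352) = 441.
From dH/dt = 0: 0.00256·441 - 0.249 = 0.0433C*, so C* = 0.88/0.0433 = 20.3.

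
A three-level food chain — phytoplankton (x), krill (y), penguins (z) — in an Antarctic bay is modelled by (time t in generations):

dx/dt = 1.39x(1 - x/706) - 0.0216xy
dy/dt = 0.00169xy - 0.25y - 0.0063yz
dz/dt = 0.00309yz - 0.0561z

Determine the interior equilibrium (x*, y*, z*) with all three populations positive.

From dz/dt = 0: 0.00309y* = 0.0561, so y* = 18.2.
From dx/dt = 0: 1.39(1 - x*/706) = 0.0216·18.2, giving x* = 706·(1 - 0.282) = 507.
From dy/dt = 0: 0.00169·507 - 0.25 = 0.0063z*, so z* = 0.607/0.0063 = 96.3.

x* ≈ 507, y* ≈ 18.2, z* ≈ 96.3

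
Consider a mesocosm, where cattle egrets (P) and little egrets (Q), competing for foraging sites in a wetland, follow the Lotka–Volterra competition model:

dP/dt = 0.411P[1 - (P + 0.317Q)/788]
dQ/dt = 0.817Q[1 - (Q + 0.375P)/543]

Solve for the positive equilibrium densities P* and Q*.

P* ≈ 699, Q* ≈ 281

Setting both brackets to zero gives the nullclines P + 0.317Q = 788 and 0.375P + Q = 543.
Substituting Q = 543 - 0.375P into the first: P(1 - 0.317·0.375) = 788 - 0.317·543.
So P* = 616/0.881 = 699, and then Q* = 543 - 0.375·699 = 281.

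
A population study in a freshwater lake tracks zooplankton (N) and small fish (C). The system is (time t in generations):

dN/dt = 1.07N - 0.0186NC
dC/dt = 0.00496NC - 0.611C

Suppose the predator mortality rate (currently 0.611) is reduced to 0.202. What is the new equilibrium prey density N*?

At the interior fixed point, setting dC/dt = 0 with C > 0 fixes N* = (predator death rate)/(NC coefficient) — independent of the other coefficients.
With the change, N* = 0.202/0.00496 = 40.7; it falls from 123.

N* ≈ 40.7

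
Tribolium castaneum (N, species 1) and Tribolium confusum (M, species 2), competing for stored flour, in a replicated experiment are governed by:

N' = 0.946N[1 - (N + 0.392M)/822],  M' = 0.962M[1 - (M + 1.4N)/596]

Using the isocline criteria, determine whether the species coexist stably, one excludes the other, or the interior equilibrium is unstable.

Compare the nullcline intercepts: K1/α12 = 822/0.392 = 2100 > K2 = 596; K2/α21 = 596/1.4 = 426 < K1 = 822.
Since the inequalities point opposite ways, species 1 can invade but species 2 cannot.

species 1 excludes species 2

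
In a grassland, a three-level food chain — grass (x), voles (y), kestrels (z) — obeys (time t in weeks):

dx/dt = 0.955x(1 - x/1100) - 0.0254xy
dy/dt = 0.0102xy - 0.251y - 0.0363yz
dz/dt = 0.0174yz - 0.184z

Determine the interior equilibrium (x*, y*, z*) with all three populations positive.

x* ≈ 791, y* ≈ 10.6, z* ≈ 215

From dz/dt = 0: 0.0174y* = 0.184, so y* = 10.6.
From dx/dt = 0: 0.955(1 - x*/1100) = 0.0254·10.6, giving x* = 1100·(1 - 0.281) = 791.
From dy/dt = 0: 0.0102·791 - 0.251 = 0.0363z*, so z* = 7.81/0.0363 = 215.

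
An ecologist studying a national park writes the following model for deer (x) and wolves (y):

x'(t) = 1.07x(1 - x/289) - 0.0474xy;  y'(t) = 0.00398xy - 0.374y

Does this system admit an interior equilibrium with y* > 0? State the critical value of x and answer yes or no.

The predator equation gives dy/dt > 0 only when x > 0.374/0.00398 = 94.
Without the predator, x → K = 289. Since 289 > 94, the predator can invade and persist.

Threshold x = 94; K > 94, so yes, the predator persists.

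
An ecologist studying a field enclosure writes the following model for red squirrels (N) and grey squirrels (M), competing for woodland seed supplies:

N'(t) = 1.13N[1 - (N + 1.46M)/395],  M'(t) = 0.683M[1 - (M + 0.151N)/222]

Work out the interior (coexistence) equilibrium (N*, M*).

N* ≈ 90.9, M* ≈ 208

Setting both brackets to zero gives the nullclines N + 1.46M = 395 and 0.151N + M = 222.
Substituting M = 222 - 0.151N into the first: N(1 - 1.46·0.151) = 395 - 1.46·222.
So N* = 70.9/0.78 = 90.9, and then M* = 222 - 0.151·90.9 = 208.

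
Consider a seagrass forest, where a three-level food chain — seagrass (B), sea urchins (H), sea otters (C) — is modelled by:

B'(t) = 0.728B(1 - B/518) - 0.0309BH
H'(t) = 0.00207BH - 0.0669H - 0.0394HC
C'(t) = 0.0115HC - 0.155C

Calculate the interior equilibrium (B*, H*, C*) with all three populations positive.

From dC/dt = 0: 0.0115H* = 0.155, so H* = 13.5.
From dB/dt = 0: 0.728(1 - B*/518) = 0.0309·13.5, giving B* = 518·(1 - 0.572) = 222.
From dH/dt = 0: 0.00207·222 - 0.0669 = 0.0394C*, so C* = 0.392/0.0394 = 9.95.

B* ≈ 222, H* ≈ 13.5, C* ≈ 9.95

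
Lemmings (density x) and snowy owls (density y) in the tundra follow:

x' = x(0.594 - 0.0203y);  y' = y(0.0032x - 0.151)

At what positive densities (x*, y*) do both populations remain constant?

x* ≈ 47.2, y* ≈ 29.3

Set dy/dt = 0 with y > 0: 0.0032x - 0.151 = 0, so x* = 0.151/0.0032 = 47.2.
Set dx/dt = 0 with x > 0: 0.594 - 0.0203y = 0, so y* = 0.594/0.0203 = 29.3.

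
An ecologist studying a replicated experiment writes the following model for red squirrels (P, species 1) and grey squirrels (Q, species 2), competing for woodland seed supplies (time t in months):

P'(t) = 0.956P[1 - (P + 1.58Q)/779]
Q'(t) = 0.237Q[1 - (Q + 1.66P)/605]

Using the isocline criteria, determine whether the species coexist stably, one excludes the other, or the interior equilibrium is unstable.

Compare the nullcline intercepts: K1/α12 = 779/1.58 = 493 < K2 = 605; K2/α21 = 605/1.66 = 364 < K1 = 779.
Since both are reversed, neither can invade when rare; the interior point is a saddle.

unstable coexistence (outcome depends on initial conditions)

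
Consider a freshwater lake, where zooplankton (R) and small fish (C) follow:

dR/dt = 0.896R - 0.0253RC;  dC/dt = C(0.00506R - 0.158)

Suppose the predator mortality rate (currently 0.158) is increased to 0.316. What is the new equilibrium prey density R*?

At the interior fixed point, setting dC/dt = 0 with C > 0 fixes R* = (predator death rate)/(RC coefficient) — independent of the other coefficients.
With the change, R* = 0.316/0.00506 = 62.5; it rises from 31.2.

R* ≈ 62.5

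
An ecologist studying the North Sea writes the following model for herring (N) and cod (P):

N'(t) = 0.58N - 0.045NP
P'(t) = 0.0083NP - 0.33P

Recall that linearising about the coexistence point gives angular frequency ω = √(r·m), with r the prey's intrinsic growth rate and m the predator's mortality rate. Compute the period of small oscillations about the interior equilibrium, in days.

T ≈ 14.4 days

Here r = 0.58 and m = 0.33, so r·m = 0.191.
ω = √0.191 = 0.437 per day, hence T = 2π/ω ≈ 14.4 days.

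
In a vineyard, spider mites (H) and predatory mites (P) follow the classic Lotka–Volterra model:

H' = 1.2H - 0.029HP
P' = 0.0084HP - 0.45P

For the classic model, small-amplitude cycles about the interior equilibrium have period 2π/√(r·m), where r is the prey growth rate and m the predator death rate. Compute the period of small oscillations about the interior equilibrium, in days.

Here r = 1.2 and m = 0.45, so r·m = 0.54.
ω = √0.54 = 0.735 per day, hence T = 2π/ω ≈ 8.55 days.

T ≈ 8.55 days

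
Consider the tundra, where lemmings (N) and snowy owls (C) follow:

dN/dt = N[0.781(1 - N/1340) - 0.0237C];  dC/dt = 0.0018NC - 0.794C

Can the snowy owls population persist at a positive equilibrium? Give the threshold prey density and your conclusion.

The predator equation gives dC/dt > 0 only when N > 0.794/0.0018 = 441.
Without the predator, N → K = 1340. Since 1340 > 441, the predator can invade and persist.

Threshold N = 441; K > 441, so yes, the predator persists.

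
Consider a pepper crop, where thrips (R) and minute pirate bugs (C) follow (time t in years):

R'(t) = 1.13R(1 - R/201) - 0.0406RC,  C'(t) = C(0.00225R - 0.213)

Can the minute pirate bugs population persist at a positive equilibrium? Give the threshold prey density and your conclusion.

Threshold R = 94.7; K > 94.7, so yes, the predator persists.

The predator equation gives dC/dt > 0 only when R > 0.213/0.00225 = 94.7.
Without the predator, R → K = 201. Since 201 > 94.7, the predator can invade and persist.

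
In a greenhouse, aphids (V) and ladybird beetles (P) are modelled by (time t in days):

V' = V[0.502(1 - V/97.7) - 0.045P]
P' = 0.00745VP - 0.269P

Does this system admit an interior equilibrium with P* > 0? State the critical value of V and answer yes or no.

Threshold V = 36.1; K > 36.1, so yes, the predator persists.

The predator equation gives dP/dt > 0 only when V > 0.269/0.00745 = 36.1.
Without the predator, V → K = 97.7. Since 97.7 > 36.1, the predator can invade and persist.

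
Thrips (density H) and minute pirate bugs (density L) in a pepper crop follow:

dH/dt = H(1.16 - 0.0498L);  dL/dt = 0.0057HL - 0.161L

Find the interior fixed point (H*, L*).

Set dL/dt = 0 with L > 0: 0.0057H - 0.161 = 0, so H* = 0.161/0.0057 = 28.2.
Set dH/dt = 0 with H > 0: 1.16 - 0.0498L = 0, so L* = 1.16/0.0498 = 23.3.

H* ≈ 28.2, L* ≈ 23.3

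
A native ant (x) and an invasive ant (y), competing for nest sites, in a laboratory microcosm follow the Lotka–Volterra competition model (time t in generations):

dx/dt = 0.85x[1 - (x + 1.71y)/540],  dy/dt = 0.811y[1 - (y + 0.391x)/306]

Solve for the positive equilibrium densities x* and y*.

Setting both brackets to zero gives the nullclines x + 1.71y = 540 and 0.391x + y = 306.
Substituting y = 306 - 0.391x into the first: x(1 - 1.71·0.391) = 540 - 1.71·306.
So x* = 16.7/0.331 = 50.5, and then y* = 306 - 0.391·50.5 = 286.

x* ≈ 50.5, y* ≈ 286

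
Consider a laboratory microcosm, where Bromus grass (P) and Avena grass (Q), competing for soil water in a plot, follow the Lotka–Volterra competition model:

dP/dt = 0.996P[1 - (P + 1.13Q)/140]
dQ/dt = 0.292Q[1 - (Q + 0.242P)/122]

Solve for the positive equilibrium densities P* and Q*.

Setting both brackets to zero gives the nullclines P + 1.13Q = 140 and 0.242P + Q = 122.
Substituting Q = 122 - 0.242P into the first: P(1 - 1.13·0.242) = 140 - 1.13·122.
So P* = 2.14/0.727 = 2.95, and then Q* = 122 - 0.242·2.95 = 121.

P* ≈ 2.95, Q* ≈ 121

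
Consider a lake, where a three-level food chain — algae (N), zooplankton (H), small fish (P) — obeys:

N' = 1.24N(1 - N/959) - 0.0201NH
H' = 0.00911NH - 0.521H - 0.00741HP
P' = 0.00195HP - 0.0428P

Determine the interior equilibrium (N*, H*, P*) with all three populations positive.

From dP/dt = 0: 0.00195H* = 0.0428, so H* = 21.9.
From dN/dt = 0: 1.24(1 - N*/959) = 0.0201·21.9, giving N* = 959·(1 - 0.356) = 618.
From dH/dt = 0: 0.00911·618 - 0.521 = 0.00741P*, so P* = 5.11/0.00741 = 689.

N* ≈ 618, H* ≈ 21.9, P* ≈ 689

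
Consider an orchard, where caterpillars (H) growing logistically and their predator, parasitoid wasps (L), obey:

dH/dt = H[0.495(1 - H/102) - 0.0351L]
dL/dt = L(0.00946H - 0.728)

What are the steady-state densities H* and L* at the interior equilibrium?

H* ≈ 77, L* ≈ 3.46

From dL/dt = 0 with L > 0: 0.00946H* = 0.728, so H* = 77.
Substitute into dH/dt = 0: 0.495(1 - 77/102) = 0.0351L*.
The bracket is 0.246, giving L* = 0.122/0.0351 = 3.46.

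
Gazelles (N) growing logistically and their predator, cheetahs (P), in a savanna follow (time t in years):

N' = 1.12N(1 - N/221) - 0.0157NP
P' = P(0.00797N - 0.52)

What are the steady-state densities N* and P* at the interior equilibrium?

From dP/dt = 0 with P > 0: 0.00797N* = 0.52, so N* = 65.2.
Substitute into dN/dt = 0: 1.12(1 - 65.2/221) = 0.0157P*.
The bracket is 0.705, giving P* = 0.789/0.0157 = 50.3.

N* ≈ 65.2, P* ≈ 50.3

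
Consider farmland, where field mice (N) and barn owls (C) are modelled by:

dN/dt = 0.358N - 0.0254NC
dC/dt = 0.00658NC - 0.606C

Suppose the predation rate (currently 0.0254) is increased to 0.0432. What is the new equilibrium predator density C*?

At the interior fixed point, setting dN/dt = 0 with N > 0 fixes C* = (prey growth rate)/(NC coefficient) — independent of the other coefficients.
With the change, C* = 0.358/0.0432 = 8.29; it falls from 14.1.

C* ≈ 8.29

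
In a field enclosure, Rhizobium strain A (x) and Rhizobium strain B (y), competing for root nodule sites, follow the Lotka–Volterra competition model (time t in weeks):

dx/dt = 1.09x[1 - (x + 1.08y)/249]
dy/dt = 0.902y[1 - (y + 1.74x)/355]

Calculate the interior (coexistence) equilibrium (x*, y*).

Setting both brackets to zero gives the nullclines x + 1.08y = 249 and 1.74x + y = 355.
Substituting y = 355 - 1.74x into the first: x(1 - 1.08·1.74) = 249 - 1.08·355.
So x* = -134/-0.879 = 153, and then y* = 355 - 1.74·153 = 89.

x* ≈ 153, y* ≈ 89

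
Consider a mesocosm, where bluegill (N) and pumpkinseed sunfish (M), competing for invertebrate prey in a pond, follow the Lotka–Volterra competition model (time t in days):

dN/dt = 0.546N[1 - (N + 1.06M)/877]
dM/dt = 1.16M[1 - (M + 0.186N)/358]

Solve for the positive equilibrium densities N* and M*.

Setting both brackets to zero gives the nullclines N + 1.06M = 877 and 0.186N + M = 358.
Substituting M = 358 - 0.186N into the first: N(1 - 1.06·0.186) = 877 - 1.06·358.
So N* = 498/0.803 = 620, and then M* = 358 - 0.186·620 = 243.

N* ≈ 620, M* ≈ 243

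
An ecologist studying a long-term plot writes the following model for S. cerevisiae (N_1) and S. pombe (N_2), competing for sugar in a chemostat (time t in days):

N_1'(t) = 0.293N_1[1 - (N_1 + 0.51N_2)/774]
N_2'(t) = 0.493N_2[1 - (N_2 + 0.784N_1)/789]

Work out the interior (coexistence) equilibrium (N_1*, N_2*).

N_1* ≈ 619, N_2* ≈ 304

Setting both brackets to zero gives the nullclines N_1 + 0.51N_2 = 774 and 0.784N_1 + N_2 = 789.
Substituting N_2 = 789 - 0.784N_1 into the first: N_1(1 - 0.51·0.784) = 774 - 0.51·789.
So N_1* = 372/0.6 = 619, and then N_2* = 789 - 0.784·619 = 304.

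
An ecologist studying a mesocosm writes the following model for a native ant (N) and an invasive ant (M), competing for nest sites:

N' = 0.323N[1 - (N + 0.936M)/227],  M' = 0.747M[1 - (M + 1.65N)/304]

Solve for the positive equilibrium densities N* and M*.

N* ≈ 106, M* ≈ 130

Setting both brackets to zero gives the nullclines N + 0.936M = 227 and 1.65N + M = 304.
Substituting M = 304 - 1.65N into the first: N(1 - 0.936·1.65) = 227 - 0.936·304.
So N* = -57.5/-0.544 = 106, and then M* = 304 - 1.65·106 = 130.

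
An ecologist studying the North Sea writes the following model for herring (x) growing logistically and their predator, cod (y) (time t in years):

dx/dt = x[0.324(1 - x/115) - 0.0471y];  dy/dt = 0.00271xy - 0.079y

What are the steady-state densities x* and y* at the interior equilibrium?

From dy/dt = 0 with y > 0: 0.00271x* = 0.079, so x* = 29.2.
Substitute into dx/dt = 0: 0.324(1 - 29.2/115) = 0.0471y*.
The bracket is 0.747, giving y* = 0.242/0.0471 = 5.14.

x* ≈ 29.2, y* ≈ 5.14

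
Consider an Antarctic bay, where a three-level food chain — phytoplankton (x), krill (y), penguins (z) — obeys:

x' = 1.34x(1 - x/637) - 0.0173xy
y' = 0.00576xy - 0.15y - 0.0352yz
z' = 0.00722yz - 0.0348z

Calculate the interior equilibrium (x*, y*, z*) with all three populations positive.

From dz/dt = 0: 0.00722y* = 0.0348, so y* = 4.82.
From dx/dt = 0: 1.34(1 - x*/637) = 0.0173·4.82, giving x* = 637·(1 - 0.0622) = 597.
From dy/dt = 0: 0.00576·597 - 0.15 = 0.0352z*, so z* = 3.29/0.0352 = 93.5.

x* ≈ 597, y* ≈ 4.82, z* ≈ 93.5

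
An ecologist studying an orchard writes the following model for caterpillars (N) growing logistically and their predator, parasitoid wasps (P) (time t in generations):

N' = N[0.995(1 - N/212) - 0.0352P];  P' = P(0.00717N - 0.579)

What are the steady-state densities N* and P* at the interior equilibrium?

From dP/dt = 0 with P > 0: 0.00717N* = 0.579, so N* = 80.8.
Substitute into dN/dt = 0: 0.995(1 - 80.8/212) = 0.0352P*.
The bracket is 0.619, giving P* = 0.616/0.0352 = 17.5.

N* ≈ 80.8, P* ≈ 17.5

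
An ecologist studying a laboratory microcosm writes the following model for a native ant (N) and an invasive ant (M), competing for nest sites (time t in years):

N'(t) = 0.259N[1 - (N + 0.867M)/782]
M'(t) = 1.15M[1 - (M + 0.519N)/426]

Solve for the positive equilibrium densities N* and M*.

N* ≈ 750, M* ≈ 36.6

Setting both brackets to zero gives the nullclines N + 0.867M = 782 and 0.519N + M = 426.
Substituting M = 426 - 0.519N into the first: N(1 - 0.867·0.519) = 782 - 0.867·426.
So N* = 413/0.55 = 750, and then M* = 426 - 0.519·750 = 36.6.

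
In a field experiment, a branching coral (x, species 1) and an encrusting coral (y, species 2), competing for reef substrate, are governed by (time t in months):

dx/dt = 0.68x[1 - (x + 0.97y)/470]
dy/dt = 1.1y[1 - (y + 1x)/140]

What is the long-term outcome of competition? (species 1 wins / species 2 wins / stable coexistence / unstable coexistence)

Compare the nullcline intercepts: K1/α12 = 470/0.97 = 485 > K2 = 140; K2/α21 = 140/1 = 140 < K1 = 470.
Since the inequalities point opposite ways, species 1 can invade but species 2 cannot.

species 1 excludes species 2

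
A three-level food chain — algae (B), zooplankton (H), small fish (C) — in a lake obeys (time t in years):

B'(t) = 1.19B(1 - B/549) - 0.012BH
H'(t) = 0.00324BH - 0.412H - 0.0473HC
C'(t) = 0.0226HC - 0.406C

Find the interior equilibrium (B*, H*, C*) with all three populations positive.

From dC/dt = 0: 0.0226H* = 0.406, so H* = 18.
From dB/dt = 0: 1.19(1 - B*/549) = 0.012·18, giving B* = 549·(1 - 0.181) = 450.
From dH/dt = 0: 0.00324·450 - 0.412 = 0.0473C*, so C* = 1.04/0.0473 = 22.1.

B* ≈ 450, H* ≈ 18, C* ≈ 22.1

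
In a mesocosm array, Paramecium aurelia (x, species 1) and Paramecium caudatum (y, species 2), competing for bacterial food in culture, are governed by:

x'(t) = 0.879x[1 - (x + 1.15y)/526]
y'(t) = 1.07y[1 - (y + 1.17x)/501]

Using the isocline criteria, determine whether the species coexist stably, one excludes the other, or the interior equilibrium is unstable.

unstable coexistence (outcome depends on initial conditions)

Compare the nullcline intercepts: K1/α12 = 526/1.15 = 457 < K2 = 501; K2/α21 = 501/1.17 = 428 < K1 = 526.
Since both are reversed, neither can invade when rare; the interior point is a saddle.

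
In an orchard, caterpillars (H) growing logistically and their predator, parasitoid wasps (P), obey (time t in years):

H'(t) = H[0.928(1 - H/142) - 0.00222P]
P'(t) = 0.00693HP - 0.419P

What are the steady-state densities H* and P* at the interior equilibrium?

H* ≈ 60.5, P* ≈ 240

From dP/dt = 0 with P > 0: 0.00693H* = 0.419, so H* = 60.5.
Substitute into dH/dt = 0: 0.928(1 - 60.5/142) = 0.00222P*.
The bracket is 0.574, giving P* = 0.533/0.00222 = 240.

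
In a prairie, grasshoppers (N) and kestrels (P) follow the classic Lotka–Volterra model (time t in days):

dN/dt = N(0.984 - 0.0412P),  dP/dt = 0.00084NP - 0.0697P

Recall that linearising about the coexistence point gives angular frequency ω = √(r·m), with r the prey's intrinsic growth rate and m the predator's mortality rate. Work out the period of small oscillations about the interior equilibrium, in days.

Here r = 0.984 and m = 0.0697, so r·m = 0.0686.
ω = √0.0686 = 0.262 per day, hence T = 2π/ω ≈ 24 days.

T ≈ 24 days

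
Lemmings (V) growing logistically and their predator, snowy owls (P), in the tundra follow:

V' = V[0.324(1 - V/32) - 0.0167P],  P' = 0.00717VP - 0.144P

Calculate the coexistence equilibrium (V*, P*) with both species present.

V* ≈ 20.1, P* ≈ 7.22

From dP/dt = 0 with P > 0: 0.00717V* = 0.144, so V* = 20.1.
Substitute into dV/dt = 0: 0.324(1 - 20.1/32) = 0.0167P*.
The bracket is 0.372, giving P* = 0.121/0.0167 = 7.22.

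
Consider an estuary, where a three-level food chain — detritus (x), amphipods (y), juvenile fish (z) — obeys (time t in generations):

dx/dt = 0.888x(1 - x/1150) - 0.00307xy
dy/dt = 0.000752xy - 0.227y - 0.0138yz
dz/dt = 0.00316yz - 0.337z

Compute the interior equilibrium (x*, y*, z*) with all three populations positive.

x* ≈ 726, y* ≈ 107, z* ≈ 23.1

From dz/dt = 0: 0.00316y* = 0.337, so y* = 107.
From dx/dt = 0: 0.888(1 - x*/1150) = 0.00307·107, giving x* = 1150·(1 - 0.369) = 726.
From dy/dt = 0: 0.000752·726 - 0.227 = 0.0138z*, so z* = 0.319/0.0138 = 23.1.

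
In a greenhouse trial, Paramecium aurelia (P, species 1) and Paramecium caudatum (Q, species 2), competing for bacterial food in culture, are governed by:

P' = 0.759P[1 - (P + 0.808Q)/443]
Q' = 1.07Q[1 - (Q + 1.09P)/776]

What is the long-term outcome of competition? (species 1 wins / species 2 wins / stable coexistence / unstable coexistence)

species 2 excludes species 1

Compare the nullcline intercepts: K1/α12 = 443/0.808 = 548 < K2 = 776; K2/α21 = 776/1.09 = 712 > K1 = 443.
Since the inequalities point opposite ways, species 2 can invade but species 1 cannot.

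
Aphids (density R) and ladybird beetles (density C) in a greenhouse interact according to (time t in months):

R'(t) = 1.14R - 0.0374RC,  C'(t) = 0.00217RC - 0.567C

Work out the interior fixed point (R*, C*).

Set dC/dt = 0 with C > 0: 0.00217R - 0.567 = 0, so R* = 0.567/0.00217 = 261.
Set dR/dt = 0 with R > 0: 1.14 - 0.0374C = 0, so C* = 1.14/0.0374 = 30.5.

R* ≈ 261, C* ≈ 30.5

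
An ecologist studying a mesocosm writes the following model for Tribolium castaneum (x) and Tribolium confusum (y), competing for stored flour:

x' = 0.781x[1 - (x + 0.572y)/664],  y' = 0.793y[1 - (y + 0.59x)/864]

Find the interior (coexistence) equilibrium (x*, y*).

Setting both brackets to zero gives the nullclines x + 0.572y = 664 and 0.59x + y = 864.
Substituting y = 864 - 0.59x into the first: x(1 - 0.572·0.59) = 664 - 0.572·864.
So x* = 170/0.663 = 256, and then y* = 864 - 0.59·256 = 713.

x* ≈ 256, y* ≈ 713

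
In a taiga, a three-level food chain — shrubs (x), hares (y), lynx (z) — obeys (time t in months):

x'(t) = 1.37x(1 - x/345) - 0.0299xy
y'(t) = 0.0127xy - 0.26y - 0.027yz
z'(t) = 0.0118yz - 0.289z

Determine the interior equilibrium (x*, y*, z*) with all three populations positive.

From dz/dt = 0: 0.0118y* = 0.289, so y* = 24.5.
From dx/dt = 0: 1.37(1 - x*/345) = 0.0299·24.5, giving x* = 345·(1 - 0.535) = 161.
From dy/dt = 0: 0.0127·161 - 0.26 = 0.027z*, so z* = 1.78/0.027 = 65.9.

x* ≈ 161, y* ≈ 24.5, z* ≈ 65.9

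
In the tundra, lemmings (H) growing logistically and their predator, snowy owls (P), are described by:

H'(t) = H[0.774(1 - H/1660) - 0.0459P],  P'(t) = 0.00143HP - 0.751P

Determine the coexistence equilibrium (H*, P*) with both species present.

H* ≈ 525, P* ≈ 11.5

From dP/dt = 0 with P > 0: 0.00143H* = 0.751, so H* = 525.
Substitute into dH/dt = 0: 0.774(1 - 525/1660) = 0.0459P*.
The bracket is 0.684, giving P* = 0.529/0.0459 = 11.5.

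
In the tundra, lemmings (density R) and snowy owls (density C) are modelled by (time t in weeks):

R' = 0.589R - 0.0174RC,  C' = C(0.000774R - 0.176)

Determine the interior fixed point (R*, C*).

R* ≈ 227, C* ≈ 33.9

Set dC/dt = 0 with C > 0: 0.000774R - 0.176 = 0, so R* = 0.176/0.000774 = 227.
Set dR/dt = 0 with R > 0: 0.589 - 0.0174C = 0, so C* = 0.589/0.0174 = 33.9.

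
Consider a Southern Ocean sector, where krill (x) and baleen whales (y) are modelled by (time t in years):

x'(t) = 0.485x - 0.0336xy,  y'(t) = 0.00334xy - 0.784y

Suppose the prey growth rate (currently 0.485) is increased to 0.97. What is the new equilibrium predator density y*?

At the interior fixed point, setting dx/dt = 0 with x > 0 fixes y* = (prey growth rate)/(xy coefficient) — independent of the other coefficients.
With the change, y* = 0.97/0.0336 = 28.9; it rises from 14.4.

y* ≈ 28.9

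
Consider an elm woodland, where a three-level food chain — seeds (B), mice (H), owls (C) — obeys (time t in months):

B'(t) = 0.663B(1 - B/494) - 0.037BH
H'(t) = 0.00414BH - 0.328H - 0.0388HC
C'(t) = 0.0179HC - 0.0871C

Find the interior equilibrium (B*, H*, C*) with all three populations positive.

B* ≈ 360, H* ≈ 4.87, C* ≈ 29.9

From dC/dt = 0: 0.0179H* = 0.0871, so H* = 4.87.
From dB/dt = 0: 0.663(1 - B*/494) = 0.037·4.87, giving B* = 494·(1 - 0.272) = 360.
From dH/dt = 0: 0.00414·360 - 0.328 = 0.0388C*, so C* = 1.16/0.0388 = 29.9.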